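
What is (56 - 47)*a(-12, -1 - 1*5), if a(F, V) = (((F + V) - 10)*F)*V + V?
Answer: -18198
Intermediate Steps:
a(F, V) = V + F*V*(-10 + F + V) (a(F, V) = ((-10 + F + V)*F)*V + V = (F*(-10 + F + V))*V + V = F*V*(-10 + F + V) + V = V + F*V*(-10 + F + V))
(56 - 47)*a(-12, -1 - 1*5) = (56 - 47)*((-1 - 1*5)*(1 + (-12)² - 10*(-12) - 12*(-1 - 1*5))) = 9*((-1 - 5)*(1 + 144 + 120 - 12*(-1 - 5))) = 9*(-6*(1 + 144 + 120 - 12*(-6))) = 9*(-6*(1 + 144 + 120 + 72)) = 9*(-6*337) = 9*(-2022) = -18198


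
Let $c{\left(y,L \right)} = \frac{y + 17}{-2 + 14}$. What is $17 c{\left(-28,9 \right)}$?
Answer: $- \frac{187}{12} \approx -15.583$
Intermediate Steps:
$c{\left(y,L \right)} = \frac{17}{12} + \frac{y}{12}$ ($c{\left(y,L \right)} = \frac{17 + y}{12} = \left(17 + y\right) \frac{1}{12} = \frac{17}{12} + \frac{y}{12}$)
$17 c{\left(-28,9 \right)} = 17 \left(\frac{17}{12} + \frac{1}{12} \left(-28\right)\right) = 17 \left(\frac{17}{12} - \frac{7}{3}\right) = 17 \left(- \frac{11}{12}\right) = - \frac{187}{12}$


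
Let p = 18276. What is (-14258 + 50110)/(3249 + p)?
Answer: 35852/21525 ≈ 1.6656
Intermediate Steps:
(-14258 + 50110)/(3249 + p) = (-14258 + 50110)/(3249 + 18276) = 35852/21525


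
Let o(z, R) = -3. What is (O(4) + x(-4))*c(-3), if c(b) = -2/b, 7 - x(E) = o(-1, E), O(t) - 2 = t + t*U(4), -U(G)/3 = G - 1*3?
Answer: 8/3 ≈ 2.6667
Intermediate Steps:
U(G) = 9 - 3*G (U(G) = -3*(G - 1*3) = -3*(G - 3) = -3*(-3 + G) = 9 - 3*G)
O(t) = 2 - 2*t (O(t) = 2 + (t + t*(9 - 3*4)) = 2 + (t + t*(9 - 12)) = 2 + (t + t*(-3)) = 2 + (t - 3*t) = 2 - 2*t)
x(E) = 10 (x(E) = 7 - 1*(-3) = 7 + 3 = 10)
(O(4) + x(-4))*c(-3) = ((2 - 2*4) + 10)*(-2/(-3)) = ((2 - 8) + 10)*(-2*(-1/3)) = (-6 + 10)*(2/3) = 4*(2/3) = 8/3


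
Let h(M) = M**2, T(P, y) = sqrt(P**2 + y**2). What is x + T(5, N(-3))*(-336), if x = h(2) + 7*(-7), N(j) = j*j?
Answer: -45 - 336*sqrt(106) ≈ -3504.3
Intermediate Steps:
N(j) = j**2
x = -45 (x = 2**2 + 7*(-7) = 4 - 49 = -45)
x + T(5, N(-3))*(-336) = -45 + sqrt(5**2 + ((-3)**2)**2)*(-336) = -45 + sqrt(25 + 9**2)*(-336) = -45 + sqrt(25 + 81)*(-336) = -45 + sqrt(106)*(-336) = -45 - 336*sqrt(106)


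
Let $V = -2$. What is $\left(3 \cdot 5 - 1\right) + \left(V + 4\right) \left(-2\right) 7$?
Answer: $-14$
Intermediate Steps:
$\left(3 \cdot 5 - 1\right) + \left(V + 4\right) \left(-2\right) 7 = \left(3 \cdot 5 - 1\right) + \left(-2 + 4\right) \left(-2\right) 7 = \left(15 - 1\right) + 2 \left(-2\right) 7 = 14 - 28 = -14$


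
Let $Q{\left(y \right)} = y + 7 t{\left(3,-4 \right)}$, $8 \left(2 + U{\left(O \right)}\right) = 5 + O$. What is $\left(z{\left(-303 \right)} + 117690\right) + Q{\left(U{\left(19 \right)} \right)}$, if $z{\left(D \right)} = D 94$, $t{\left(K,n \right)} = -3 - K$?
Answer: $89167$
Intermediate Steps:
$U{\left(O \right)} = - \frac{11}{8} + \frac{O}{8}$ ($U{\left(O \right)} = -2 + \frac{5 + O}{8} = -2 + \left(\frac{5}{8} + \frac{O}{8}\right) = - \frac{11}{8} + \frac{O}{8}$)
$z{\left(D \right)} = 94 D$
$Q{\left(y \right)} = -42 + y$ ($Q{\left(y \right)} = y + 7 \left(-3 - 3\right) = y + 7 \left(-6\right) = y - 42 = -42 + y$)
$\left(z{\left(-303 \right)} + 117690\right) + Q{\left(U{\left(19 \right)} \right)} = \left(94 \left(-303\right) + 117690\right) + \left(-42 + \left(- \frac{11}{8} + \frac{1}{8} \cdot 19\right)\right) = \left(-28482 + 117690\right) + \left(-42 + \left(- \frac{11}{8} + \frac{19}{8}\right)\right) = 89208 + \left(-42 + 1\right) = 89208 - 41 = 89167$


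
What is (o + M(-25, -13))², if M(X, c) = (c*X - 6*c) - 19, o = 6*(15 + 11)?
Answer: 291600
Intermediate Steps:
o = 156 (o = 6*26 = 156)
M(X, c) = -19 - 6*c + X*c (M(X, c) = (X*c - 6*c) - 19 = (-6*c + X*c) - 19 = -19 - 6*c + X*c)
(o + M(-25, -13))² = (156 + (-19 - 6*(-13) - 25*(-13)))² = (156 + (-19 + 78 + 325))² = (156 + 384)² = 540² = 291600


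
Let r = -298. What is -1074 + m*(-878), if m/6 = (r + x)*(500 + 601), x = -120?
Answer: 2424427350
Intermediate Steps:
m = -2761308 (m = 6*((-298 - 120)*(500 + 601)) = 6*(-418*1101) = 6*(-460218) = -2761308)
-1074 + m*(-878) = -1074 - 2761308*(-878) = -1074 + 2424428424 = 2424427350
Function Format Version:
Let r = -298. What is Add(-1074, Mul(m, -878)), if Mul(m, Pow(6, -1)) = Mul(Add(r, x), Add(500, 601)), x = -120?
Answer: 2424427350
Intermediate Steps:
m = -2761308 (m = Mul(6, Mul(Add(-298, -120), Add(500, 601))) = Mul(6, Mul(-418, 1101)) = Mul(6, -460218) = -2761308)
Add(-1074, Mul(m, -878)) = Add(-1074, Mul(-2761308, -878)) = Add(-1074, 2424428424) = 2424427350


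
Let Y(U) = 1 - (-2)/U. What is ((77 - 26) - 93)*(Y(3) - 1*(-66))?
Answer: -2842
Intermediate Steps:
Y(U) = 1 + 2/U
((77 - 26) - 93)*(Y(3) - 1*(-66)) = ((77 - 26) - 93)*((2 + 3)/3 - 1*(-66)) = (51 - 93)*((⅓)*5 + 66) = -42*(5/3 + 66) = -42*203/3 = -2842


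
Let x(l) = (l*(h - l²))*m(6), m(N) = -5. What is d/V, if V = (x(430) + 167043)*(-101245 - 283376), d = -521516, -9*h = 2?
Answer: 1564548/458894223732209 ≈ 3.4094e-9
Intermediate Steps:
h = -2/9 (h = -⅑*2 = -2/9 ≈ -0.22222)
x(l) = -5*l*(-2/9 - l²) (x(l) = (l*(-2/9 - l²))*(-5) = -5*l*(-2/9 - l²))
V = -458894223732209/3 (V = (5*430*(2/9 + 430²) + 167043)*(-101245 - 283376) = (5*430*(2/9 + 184900) + 167043)*(-384621) = (5*430*(1664102/9) + 167043)*(-384621) = (3577819300/9 + 167043)*(-384621) = (3579322687/9)*(-384621) = -458894223732209/3 ≈ -1.5296e+14)
d/V = -521516/(-458894223732209/3) = -521516*(-3/458894223732209) = 1564548/458894223732209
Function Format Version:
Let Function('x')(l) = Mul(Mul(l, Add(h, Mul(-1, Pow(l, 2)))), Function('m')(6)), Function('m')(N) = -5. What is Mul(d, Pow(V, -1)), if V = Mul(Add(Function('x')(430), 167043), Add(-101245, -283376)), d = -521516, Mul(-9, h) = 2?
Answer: Rational(1564548, 458894223732209) ≈ 3.4094e-9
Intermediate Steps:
h = Rational(-2, 9) (h = Mul(Rational(-1, 9), 2) = Rational(-2, 9) ≈ -0.22222)
Function('x')(l) = Mul(-5, l, Add(Rational(-2, 9), Mul(-1, Pow(l, 2)))) (Function('x')(l) = Mul(Mul(l, Add(Rational(-2, 9), Mul(-1, Pow(l, 2)))), -5) = Mul(-5, l, Add(Rational(-2, 9), Mul(-1, Pow(l, 2)))))
V = Rational(-458894223732209, 3) (V = Mul(Add(Mul(5, 430, Add(Rational(2, 9), Pow(430, 2))), 167043), Add(-101245, -283376)) = Mul(Add(Mul(5, 430, Add(Rational(2, 9), 184900)), 167043), -384621) = Mul(Add(Mul(5, 430, Rational(1664102, 9)), 167043), -384621) = Mul(Add(Rational(3577819300, 9), 167043), -384621) = Mul(Rational(3579322687, 9), -384621) = Rational(-458894223732209, 3) ≈ -1.5296e+14)
Mul(d, Pow(V, -1)) = Mul(-521516, Pow(Rational(-458894223732209, 3), -1)) = Mul(-521516, Rational(-3, 458894223732209)) = Rational(1564548, 458894223732209)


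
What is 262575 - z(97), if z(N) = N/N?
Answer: 262574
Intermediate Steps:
z(N) = 1
262575 - z(97) = 262575 - 1*1 = 262575 - 1 = 262574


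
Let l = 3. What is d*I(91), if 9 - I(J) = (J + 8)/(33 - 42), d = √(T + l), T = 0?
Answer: 20*√3 ≈ 34.641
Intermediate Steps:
d = √3 (d = √(0 + 3) = √3 ≈ 1.7320)
I(J) = 89/9 + J/9 (I(J) = 9 - (J + 8)/(33 - 42) = 9 - (8 + J)/(-9) = 9 - (8 + J)*(-1)/9 = 9 - (-8/9 - J/9) = 9 + (8/9 + J/9) = 89/9 + J/9)
d*I(91) = √3*(89/9 + (⅑)*91) = √3*(89/9 + 91/9) = √3*20 = 20*√3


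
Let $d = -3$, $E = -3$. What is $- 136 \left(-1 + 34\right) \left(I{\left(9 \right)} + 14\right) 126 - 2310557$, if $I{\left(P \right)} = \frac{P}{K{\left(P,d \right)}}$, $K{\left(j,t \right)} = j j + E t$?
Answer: $- \frac{51419689}{5} \approx -1.0284 \cdot 10^{7}$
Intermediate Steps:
$K{\left(j,t \right)} = j^{2} - 3 t$ ($K{\left(j,t \right)} = j j - 3 t = j^{2} - 3 t$)
$I{\left(P \right)} = \frac{P}{9 + P^{2}}$ ($I{\left(P \right)} = \frac{P}{P^{2} - -9} = \frac{P}{P^{2} + 9} = \frac{P}{9 + P^{2}}$)
$- 136 \left(-1 + 34\right) \left(I{\left(9 \right)} + 14\right) 126 - 2310557 = - 136 \left(-1 + 34\right) \left(\frac{9}{9 + 9^{2}} + 14\right) 126 - 2310557 = - 136 \cdot 33 \left(\frac{9}{9 + 81} + 14\right) 126 - 2310557 = - 136 \cdot 33 \left(\frac{9}{90} + 14\right) 126 - 2310557 = - 136 \cdot 33 \left(9 \cdot \frac{1}{90} + 14\right) 126 - 2310557 = - 136 \cdot 33 \left(\frac{1}{10} + 14\right) 126 - 2310557 = - 136 \cdot 33 \cdot \frac{141}{10} \cdot 126 - 2310557 = \left(-136\right) \frac{4653}{10} \cdot 126 - 2310557 = \left(- \frac{316404}{5}\right) 126 - 2310557 = - \frac{39866904}{5} - 2310557 = - \frac{51419689}{5}$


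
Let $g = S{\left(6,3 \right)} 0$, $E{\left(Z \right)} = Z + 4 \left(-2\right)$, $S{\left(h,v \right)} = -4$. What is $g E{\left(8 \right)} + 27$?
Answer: $27$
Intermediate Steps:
$E{\left(Z \right)} = -8 + Z$ ($E{\left(Z \right)} = Z - 8 = -8 + Z$)
$g = 0$ ($g = \left(-4\right) 0 = 0$)
$g E{\left(8 \right)} + 27 = 0 \left(-8 + 8\right) + 27 = 0 \cdot 0 + 27 = 0 + 27 = 27$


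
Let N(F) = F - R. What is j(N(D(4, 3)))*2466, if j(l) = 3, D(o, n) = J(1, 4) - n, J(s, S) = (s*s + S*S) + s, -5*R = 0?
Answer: 7398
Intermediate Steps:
R = 0 (R = -1/5*0 = 0)
J(s, S) = s + S**2 + s**2 (J(s, S) = (s**2 + S**2) + s = (S**2 + s**2) + s = s + S**2 + s**2)
D(o, n) = 18 - n (D(o, n) = (1 + 4**2 + 1**2) - n = (1 + 16 + 1) - n = 18 - n)
N(F) = F (N(F) = F - 1*0 = F + 0 = F)
j(N(D(4, 3)))*2466 = 3*2466 = 7398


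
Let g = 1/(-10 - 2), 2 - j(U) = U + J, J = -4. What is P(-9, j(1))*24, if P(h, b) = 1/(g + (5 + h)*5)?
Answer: -288/241 ≈ -1.1950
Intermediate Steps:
j(U) = 6 - U (j(U) = 2 - (U - 4) = 2 - (-4 + U) = 2 + (4 - U) = 6 - U)
g = -1/12 (g = 1/(-12) = -1/12 ≈ -0.083333)
P(h, b) = 1/(299/12 + 5*h) (P(h, b) = 1/(-1/12 + (5 + h)*5) = 1/(-1/12 + (25 + 5*h)) = 1/(299/12 + 5*h))
P(-9, j(1))*24 = (12/(299 + 60*(-9)))*24 = (12/(299 - 540))*24 = (12/(-241))*24 = (12*(-1/241))*24 = -12/241*24 = -288/241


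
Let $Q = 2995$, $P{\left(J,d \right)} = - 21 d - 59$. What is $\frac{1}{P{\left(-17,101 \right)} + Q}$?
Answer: $\frac{1}{815} \approx 0.001227$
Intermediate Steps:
$P{\left(J,d \right)} = -59 - 21 d$
$\frac{1}{P{\left(-17,101 \right)} + Q} = \frac{1}{\left(-59 - 2121\right) + 2995} = \frac{1}{-2180 + 2995} = \frac{1}{815}$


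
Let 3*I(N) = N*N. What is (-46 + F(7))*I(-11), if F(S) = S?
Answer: -1573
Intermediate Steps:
I(N) = N**2/3 (I(N) = (N*N)/3 = N**2/3)
(-46 + F(7))*I(-11) = (-46 + 7)*((1/3)*(-11)**2) = -13*121 = -39*121/3 = -1573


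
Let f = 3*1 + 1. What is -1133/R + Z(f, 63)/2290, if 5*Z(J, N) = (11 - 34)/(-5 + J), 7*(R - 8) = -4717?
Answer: 90917153/53368450 ≈ 1.7036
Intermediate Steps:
R = -4661/7 (R = 8 + (1/7)*(-4717) = 8 - 4717/7 = -4661/7 ≈ -665.86)
f = 4 (f = 3 + 1 = 4)
Z(J, N) = -23/(5*(-5 + J)) (Z(J, N) = ((11 - 34)/(-5 + J))/5 = (-23/(-5 + J))/5 = -23/(5*(-5 + J)))
-1133/R + Z(f, 63)/2290 = -1133/(-4661/7) - 23/(-25 + 5*4)/2290 = -1133*(-7/4661) - 23/(-25 + 20)*(1/2290) = 7931/4661 - 23/(-5)*(1/2290) = 7931/4661 - 23*(-1/5)*(1/2290) = 7931/4661 + (23/5)*(1/2290) = 7931/4661 + 23/11450 = 90917153/53368450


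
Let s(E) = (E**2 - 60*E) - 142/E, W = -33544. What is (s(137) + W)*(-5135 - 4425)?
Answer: 30118368920/137 ≈ 2.1984e+8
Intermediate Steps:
s(E) = E**2 - 142/E - 60*E
(s(137) + W)*(-5135 - 4425) = ((-142 + 137**2*(-60 + 137))/137 - 33544)*(-5135 - 4425) = ((-142 + 18769*77)/137 - 33544)*(-9560) = ((-142 + 1445213)/137 - 33544)*(-9560) = ((1/137)*1445071 - 33544)*(-9560) = (1445071/137 - 33544)*(-9560) = -3150457/137*(-9560) = 30118368920/137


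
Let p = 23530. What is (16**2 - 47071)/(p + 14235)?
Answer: -9363/7553 ≈ -1.2396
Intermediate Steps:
(16**2 - 47071)/(p + 14235) = (16**2 - 47071)/(23530 + 14235) = (256 - 47071)/37765 = -46815*1/37765 = -9363/7553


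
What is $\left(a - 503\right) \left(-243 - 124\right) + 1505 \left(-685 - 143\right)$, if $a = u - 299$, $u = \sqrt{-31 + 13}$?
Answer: $-951806 - 1101 i \sqrt{2} \approx -9.5181 \cdot 10^{5} - 1557.0 i$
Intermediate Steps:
$u = 3 i \sqrt{2}$ ($u = \sqrt{-18} = 3 i \sqrt{2} \approx 4.2426 i$)
$a = -299 + 3 i \sqrt{2}$ ($a = 3 i \sqrt{2} - 299 = -299 + 3 i \sqrt{2} \approx -299.0 + 4.2426 i$)
$\left(a - 503\right) \left(-243 - 124\right) + 1505 \left(-685 - 143\right) = \left(\left(-299 + 3 i \sqrt{2}\right) - 503\right) \left(-243 - 124\right) + 1505 \left(-685 - 143\right) = \left(-802 + 3 i \sqrt{2}\right) \left(-367\right) + 1505 \left(-828\right) = \left(294334 - 1101 i \sqrt{2}\right) - 1246140 = -951806 - 1101 i \sqrt{2}$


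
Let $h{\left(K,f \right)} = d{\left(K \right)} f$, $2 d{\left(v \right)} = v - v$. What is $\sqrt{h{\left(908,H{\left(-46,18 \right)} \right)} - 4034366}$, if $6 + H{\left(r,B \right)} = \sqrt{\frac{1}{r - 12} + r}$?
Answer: $7 i \sqrt{82334} \approx 2008.6 i$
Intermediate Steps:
$d{\left(v \right)} = 0$ ($d{\left(v \right)} = \frac{v - v}{2} = \frac{1}{2} \cdot 0 = 0$)
$H{\left(r,B \right)} = -6 + \sqrt{r + \frac{1}{-12 + r}}$ ($H{\left(r,B \right)} = -6 + \sqrt{\frac{1}{r - 12} + r} = -6 + \sqrt{\frac{1}{-12 + r} + r} = -6 + \sqrt{r + \frac{1}{-12 + r}}$)
$h{\left(K,f \right)} = 0$ ($h{\left(K,f \right)} = 0 f = 0$)
$\sqrt{h{\left(908,H{\left(-46,18 \right)} \right)} - 4034366} = \sqrt{0 - 4034366} = \sqrt{-4034366} = 7 i \sqrt{82334}$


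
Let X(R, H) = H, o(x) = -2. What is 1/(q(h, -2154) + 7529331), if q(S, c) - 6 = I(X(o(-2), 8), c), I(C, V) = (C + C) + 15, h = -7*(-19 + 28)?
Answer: 1/7529368 ≈ 1.3281e-7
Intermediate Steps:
h = -63 (h = -7*9 = -63)
I(C, V) = 15 + 2*C (I(C, V) = 2*C + 15 = 15 + 2*C)
q(S, c) = 37 (q(S, c) = 6 + (15 + 2*8) = 6 + (15 + 16) = 6 + 31 = 37)
1/(q(h, -2154) + 7529331) = 1/(37 + 7529331) = 1/7529368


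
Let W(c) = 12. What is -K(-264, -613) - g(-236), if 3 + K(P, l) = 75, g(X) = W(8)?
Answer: -84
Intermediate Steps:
g(X) = 12
K(P, l) = 72 (K(P, l) = -3 + 75 = 72)
-K(-264, -613) - g(-236) = -1*72 - 1*12 = -72 - 12 = -84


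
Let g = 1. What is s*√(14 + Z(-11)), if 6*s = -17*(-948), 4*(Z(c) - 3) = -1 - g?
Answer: 1343*√66 ≈ 10911.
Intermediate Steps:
Z(c) = 5/2 (Z(c) = 3 + (-1 - 1*1)/4 = 3 + (-1 - 1)/4 = 3 + (¼)*(-2) = 3 - ½ = 5/2)
s = 2686 (s = (-17*(-948))/6 = (⅙)*16116 = 2686)
s*√(14 + Z(-11)) = 2686*√(14 + 5/2) = 2686*√(33/2) = 2686*(√66/2) = 1343*√66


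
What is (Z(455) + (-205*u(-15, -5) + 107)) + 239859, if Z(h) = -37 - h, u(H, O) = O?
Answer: 240499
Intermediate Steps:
(Z(455) + (-205*u(-15, -5) + 107)) + 239859 = ((-37 - 1*455) + (-205*(-5) + 107)) + 239859 = ((-37 - 455) + (1025 + 107)) + 239859 = (-492 + 1132) + 239859 = 640 + 239859 = 240499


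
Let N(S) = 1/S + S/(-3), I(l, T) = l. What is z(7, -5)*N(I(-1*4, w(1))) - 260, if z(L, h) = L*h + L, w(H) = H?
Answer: -871/3 ≈ -290.33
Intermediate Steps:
N(S) = 1/S - S/3 (N(S) = 1/S + S*(-1/3) = 1/S - S/3)
z(L, h) = L + L*h
z(7, -5)*N(I(-1*4, w(1))) - 260 = (7*(1 - 5))*(1/(-1*4) - (-1)*4/3) - 260 = (7*(-4))*(1/(-4) - 1/3*(-4)) - 260 = -28*(-1/4 + 4/3) - 260 = -28*13/12 - 260 = -91/3 - 260 = -871/3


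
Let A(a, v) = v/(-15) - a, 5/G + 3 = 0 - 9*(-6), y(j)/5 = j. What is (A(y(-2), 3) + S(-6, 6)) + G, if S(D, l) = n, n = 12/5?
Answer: 3136/255 ≈ 12.298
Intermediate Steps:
y(j) = 5*j
G = 5/51 (G = 5/(-3 + (0 - 9*(-6))) = 5/(-3 + (0 + 54)) = 5/(-3 + 54) = 5/51 ≈ 0.098039)
A(a, v) = -a - v/15 (A(a, v) = v*(-1/15) - a = -v/15 - a = -a - v/15)
n = 12/5 (n = 12*(⅕) = 12/5 ≈ 2.4000)
S(D, l) = 12/5
(A(y(-2), 3) + S(-6, 6)) + G = ((-5*(-2) - 1/15*3) + 12/5) + 5/51 = ((-1*(-10) - ⅕) + 12/5) + 5/51 = ((10 - ⅕) + 12/5) + 5/51 = (49/5 + 12/5) + 5/51 = 61/5 + 5/51 = 3136/255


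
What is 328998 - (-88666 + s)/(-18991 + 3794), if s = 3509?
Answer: 4999697449/15197 ≈ 3.2899e+5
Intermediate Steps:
328998 - (-88666 + s)/(-18991 + 3794) = 328998 - (-88666 + 3509)/(-18991 + 3794) = 328998 - (-85157)/(-15197) = 328998 - (-85157)*(-1)/15197 = 328998 - 1*85157/15197 = 328998 - 85157/15197 = 4999697449/15197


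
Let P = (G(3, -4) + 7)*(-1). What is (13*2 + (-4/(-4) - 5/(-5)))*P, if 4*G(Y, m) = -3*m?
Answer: -280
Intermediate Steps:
G(Y, m) = -3*m/4 (G(Y, m) = (-3*m)/4 = -3*m/4)
P = -10 (P = (-¾*(-4) + 7)*(-1) = (3 + 7)*(-1) = 10*(-1) = -10)
(13*2 + (-4/(-4) - 5/(-5)))*P = (13*2 + (-4/(-4) - 5/(-5)))*(-10) = (26 + (-4*(-¼) - 5*(-⅕)))*(-10) = (26 + (1 + 1))*(-10) = (26 + 2)*(-10) = 28*(-10) = -280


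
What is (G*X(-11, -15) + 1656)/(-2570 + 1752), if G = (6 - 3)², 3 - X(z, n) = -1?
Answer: -846/409 ≈ -2.0685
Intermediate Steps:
X(z, n) = 4 (X(z, n) = 3 - 1*(-1) = 3 + 1 = 4)
G = 9 (G = 3² = 9)
(G*X(-11, -15) + 1656)/(-2570 + 1752) = (9*4 + 1656)/(-2570 + 1752) = (36 + 1656)/(-818) = 1692*(-1/818) = -846/409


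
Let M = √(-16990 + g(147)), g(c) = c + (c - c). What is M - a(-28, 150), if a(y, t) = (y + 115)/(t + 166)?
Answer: -87/316 + I*√16843 ≈ -0.27532 + 129.78*I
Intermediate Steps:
a(y, t) = (115 + y)/(166 + t)
g(c) = c (g(c) = c + 0 = c)
M = I*√16843 (M = √(-16990 + 147) = √(-16843) = I*√16843 ≈ 129.78*I)
M - a(-28, 150) = I*√16843 - (115 - 28)/(166 + 150) = I*√16843 - 87/316 = -87/316 + I*√16843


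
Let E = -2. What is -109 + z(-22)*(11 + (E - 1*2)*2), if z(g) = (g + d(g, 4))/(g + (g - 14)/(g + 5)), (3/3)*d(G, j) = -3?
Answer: -35567/338 ≈ -105.23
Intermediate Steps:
d(G, j) = -3
z(g) = (-3 + g)/(g + (-14 + g)/(5 + g)) (z(g) = (g - 3)/(g + (g - 14)/(g + 5)) = (-3 + g)/(g + (-14 + g)/(5 + g)))
-109 + z(-22)*(11 + (E - 1*2)*2) = -109 + ((-15 + (-22)² + 2*(-22))/(-14 + (-22)² + 6*(-22)))*(11 + (-2 - 1*2)*2) = -109 + ((-15 + 484 - 44)/(-14 + 484 - 132))*(11 + (-2 - 2)*2) = -109 + (425/338)*(11 - 4*2) = -109 + ((1/338)*425)*(11 - 8) = -109 + (425/338)*3 = -109 + 1275/338 = -35567/338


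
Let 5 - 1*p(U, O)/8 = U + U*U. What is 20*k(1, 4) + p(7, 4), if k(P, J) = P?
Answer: -388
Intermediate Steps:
p(U, O) = 40 - 8*U - 8*U² (p(U, O) = 40 - 8*(U + U*U) = 40 - 8*(U + U²) = 40 + (-8*U - 8*U²) = 40 - 8*U - 8*U²)
20*k(1, 4) + p(7, 4) = 20*1 + (40 - 8*7 - 8*7²) = 20 + (40 - 56 - 8*49) = 20 + (40 - 56 - 392) = 20 - 408 = -388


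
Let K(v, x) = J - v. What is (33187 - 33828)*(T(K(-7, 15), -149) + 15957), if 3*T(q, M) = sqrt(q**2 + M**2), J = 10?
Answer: -10228437 - 641*sqrt(22490)/3 ≈ -1.0260e+7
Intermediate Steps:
K(v, x) = 10 - v
T(q, M) = sqrt(M**2 + q**2)/3 (T(q, M) = sqrt(q**2 + M**2)/3 = sqrt(M**2 + q**2)/3)
(33187 - 33828)*(T(K(-7, 15), -149) + 15957) = (33187 - 33828)*(sqrt((-149)**2 + (10 - 1*(-7))**2)/3 + 15957) = -641*(sqrt(22201 + (10 + 7)**2)/3 + 15957) = -641*(sqrt(22201 + 17**2)/3 + 15957) = -641*(sqrt(22201 + 289)/3 + 15957) = -641*(sqrt(22490)/3 + 15957) = -641*(15957 + sqrt(22490)/3) = -10228437 - 641*sqrt(22490)/3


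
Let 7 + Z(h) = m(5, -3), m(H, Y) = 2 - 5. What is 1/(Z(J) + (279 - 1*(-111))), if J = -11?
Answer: 1/380 ≈ 0.0026316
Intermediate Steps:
m(H, Y) = -3
Z(h) = -10 (Z(h) = -7 - 3 = -10)
1/(Z(J) + (279 - 1*(-111))) = 1/(-10 + (279 - 1*(-111))) = 1/(-10 + (279 + 111)) = 1/(-10 + 390) = 1/380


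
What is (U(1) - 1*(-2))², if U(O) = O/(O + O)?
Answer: 25/4 ≈ 6.2500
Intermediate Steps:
U(O) = ½ (U(O) = O/((2*O)) = O*(1/(2*O)) = ½)
(U(1) - 1*(-2))² = (½ - 1*(-2))² = (½ + 2)² = (5/2)² = 25/4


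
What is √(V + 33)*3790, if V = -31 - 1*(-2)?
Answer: 7580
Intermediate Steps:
V = -29 (V = -31 + 2 = -29)
√(V + 33)*3790 = √(-29 + 33)*3790 = √4*3790 = 2*3790 = 7580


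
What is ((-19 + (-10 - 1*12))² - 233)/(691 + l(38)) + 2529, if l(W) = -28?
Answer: 1678175/663 ≈ 2531.2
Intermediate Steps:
((-19 + (-10 - 1*12))² - 233)/(691 + l(38)) + 2529 = ((-19 + (-10 - 1*12))² - 233)/(691 - 28) + 2529 = ((-19 + (-10 - 12))² - 233)/663 + 2529 = ((-19 - 22)² - 233)*(1/663) + 2529 = ((-41)² - 233)*(1/663) + 2529 = (1681 - 233)*(1/663) + 2529 = 1448*(1/663) + 2529 = 1448/663 + 2529 = 1678175/663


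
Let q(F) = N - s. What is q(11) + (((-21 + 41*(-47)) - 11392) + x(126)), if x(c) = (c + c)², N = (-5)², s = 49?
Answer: 50140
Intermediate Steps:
N = 25
x(c) = 4*c² (x(c) = (2*c)² = 4*c²)
q(F) = -24 (q(F) = 25 - 1*49 = 25 - 49 = -24)
q(11) + (((-21 + 41*(-47)) - 11392) + x(126)) = -24 + (((-21 + 41*(-47)) - 11392) + 4*126²) = -24 + (((-21 - 1927) - 11392) + 4*15876) = -24 + ((-1948 - 11392) + 63504) = -24 + (-13340 + 63504) = -24 + 50164 = 50140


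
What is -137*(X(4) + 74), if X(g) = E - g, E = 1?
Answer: -9727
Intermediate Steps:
X(g) = 1 - g
-137*(X(4) + 74) = -137*((1 - 1*4) + 74) = -137*((1 - 4) + 74) = -137*(-3 + 74) = -137*71 = -9727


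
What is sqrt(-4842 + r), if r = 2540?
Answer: I*sqrt(2302) ≈ 47.979*I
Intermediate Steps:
sqrt(-4842 + r) = sqrt(-4842 + 2540) = sqrt(-2302) = I*sqrt(2302)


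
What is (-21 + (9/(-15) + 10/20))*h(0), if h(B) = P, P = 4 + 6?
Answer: -211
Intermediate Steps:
P = 10
h(B) = 10
(-21 + (9/(-15) + 10/20))*h(0) = (-21 + (9/(-15) + 10/20))*10 = (-21 + (9*(-1/15) + 10*(1/20)))*10 = (-21 + (-3/5 + 1/2))*10 = (-21 - 1/10)*10 = -211/10*10 = -211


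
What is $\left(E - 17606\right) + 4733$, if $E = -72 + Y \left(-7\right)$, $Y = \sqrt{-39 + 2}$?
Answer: $-12945 - 7 i \sqrt{37} \approx -12945.0 - 42.579 i$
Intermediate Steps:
$Y = i \sqrt{37}$ ($Y = \sqrt{-37} = i \sqrt{37} \approx 6.0828 i$)
$E = -72 - 7 i \sqrt{37}$ ($E = -72 + i \sqrt{37} \left(-7\right) = -72 - 7 i \sqrt{37} \approx -72.0 - 42.579 i$)
$\left(E - 17606\right) + 4733 = \left(\left(-72 - 7 i \sqrt{37}\right) - 17606\right) + 4733 = \left(-17678 - 7 i \sqrt{37}\right) + 4733 = -12945 - 7 i \sqrt{37}$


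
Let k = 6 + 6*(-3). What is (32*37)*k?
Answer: -14208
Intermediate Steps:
k = -12 (k = 6 - 18 = -12)
(32*37)*k = (32*37)*(-12) = 1184*(-12) = -14208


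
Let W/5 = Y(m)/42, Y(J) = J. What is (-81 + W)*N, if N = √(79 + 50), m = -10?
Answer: -1726*√129/21 ≈ -933.50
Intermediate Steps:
W = -25/21 (W = 5*(-10/42) = 5*(-10*1/42) = 5*(-5/21) = -25/21 ≈ -1.1905)
N = √129 ≈ 11.358
(-81 + W)*N = (-81 - 25/21)*√129 = -1726*√129/21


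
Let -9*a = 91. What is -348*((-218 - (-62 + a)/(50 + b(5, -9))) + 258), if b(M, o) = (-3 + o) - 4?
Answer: -747562/51 ≈ -14658.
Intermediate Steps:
a = -91/9 (a = -1/9*91 = -91/9 ≈ -10.111)
b(M, o) = -7 + o
-348*((-218 - (-62 + a)/(50 + b(5, -9))) + 258) = -348*((-218 - (-62 - 91/9)/(50 + (-7 - 9))) + 258) = -348*((-218 - (-649)/(9*(50 - 16))) + 258) = -348*((-218 - (-649)/(9*34)) + 258) = -348*((-218 - 1*(-649/306)) + 258) = -348*((-218 + 649/306) + 258) = -348*(-66059/306 + 258) = -348*12889/306 = -747562/51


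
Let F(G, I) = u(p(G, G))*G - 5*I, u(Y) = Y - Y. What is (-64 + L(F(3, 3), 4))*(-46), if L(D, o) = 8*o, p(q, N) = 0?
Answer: 1472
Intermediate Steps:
u(Y) = 0
F(G, I) = -5*I (F(G, I) = 0*G - 5*I = 0 - 5*I = -5*I)
(-64 + L(F(3, 3), 4))*(-46) = (-64 + 8*4)*(-46) = (-64 + 32)*(-46) = -32*(-46) = 1472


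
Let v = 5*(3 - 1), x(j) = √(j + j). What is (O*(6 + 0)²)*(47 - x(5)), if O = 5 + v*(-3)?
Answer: -42300 + 900*√10 ≈ -39454.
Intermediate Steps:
x(j) = √2*√j (x(j) = √(2*j) = √2*√j)
v = 10 (v = 5*2 = 10)
O = -25 (O = 5 + 10*(-3) = 5 - 30 = -25)
(O*(6 + 0)²)*(47 - x(5)) = (-25*(6 + 0)²)*(47 - √2*√5) = (-25*6²)*(47 - √10) = (-25*36)*(47 - √10) = -900*(47 - √10) = -42300 + 900*√10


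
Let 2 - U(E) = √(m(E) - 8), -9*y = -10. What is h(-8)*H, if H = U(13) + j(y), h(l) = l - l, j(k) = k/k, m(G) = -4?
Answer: 0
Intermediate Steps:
y = 10/9 (y = -⅑*(-10) = 10/9 ≈ 1.1111)
j(k) = 1
h(l) = 0
U(E) = 2 - 2*I*√3 (U(E) = 2 - √(-4 - 8) = 2 - √(-12) = 2 - 2*I*√3)
H = 3 - 2*I*√3 (H = (2 - 2*I*√3) + 1 = 3 - 2*I*√3 ≈ 3.0 - 3.4641*I)
h(-8)*H = 0*(3 - 2*I*√3) = 0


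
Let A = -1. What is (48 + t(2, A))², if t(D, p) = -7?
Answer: 1681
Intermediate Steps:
(48 + t(2, A))² = (48 - 7)² = 41² = 1681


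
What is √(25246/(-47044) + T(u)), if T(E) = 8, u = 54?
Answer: √4129357666/23522 ≈ 2.7319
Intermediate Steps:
√(25246/(-47044) + T(u)) = √(25246/(-47044) + 8) = √(25246*(-1/47044) + 8) = √(-12623/23522 + 8) = √(175553/23522) = √4129357666/23522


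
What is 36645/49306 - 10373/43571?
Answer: 98655287/195301066 ≈ 0.50514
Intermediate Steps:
36645/49306 - 10373/43571 = 36645*(1/49306) - 10373*1/43571 = 36645/49306 - 943/3961 = 98655287/195301066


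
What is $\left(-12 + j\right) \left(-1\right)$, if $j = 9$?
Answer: $3$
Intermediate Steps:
$\left(-12 + j\right) \left(-1\right) = \left(-12 + 9\right) \left(-1\right) = \left(-3\right) \left(-1\right) = 3$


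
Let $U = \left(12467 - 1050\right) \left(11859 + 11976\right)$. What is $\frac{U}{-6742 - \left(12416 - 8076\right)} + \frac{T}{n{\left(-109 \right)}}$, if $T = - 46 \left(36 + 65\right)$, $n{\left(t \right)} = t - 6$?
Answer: $- \frac{452794137}{18470} \approx -24515.0$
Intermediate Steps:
$n{\left(t \right)} = -6 + t$ ($n{\left(t \right)} = t - 6 = -6 + t$)
$U = 272124195$ ($U = 11417 \cdot 23835 = 272124195$)
$T = -4646$ ($T = \left(-46\right) 101 = -4646$)
$\frac{U}{-6742 - \left(12416 - 8076\right)} + \frac{T}{n{\left(-109 \right)}} = \frac{272124195}{-6742 - \left(12416 - 8076\right)} - \frac{4646}{-6 - 109} = \frac{272124195}{-6742 - 4340} - \frac{4646}{-115} = \frac{272124195}{-6742 - 4340} - - \frac{202}{5} = \frac{272124195}{-11082} + \frac{202}{5} = 272124195 \left(- \frac{1}{11082}\right) + \frac{202}{5} = - \frac{90708065}{3694} + \frac{202}{5} = - \frac{452794137}{18470}$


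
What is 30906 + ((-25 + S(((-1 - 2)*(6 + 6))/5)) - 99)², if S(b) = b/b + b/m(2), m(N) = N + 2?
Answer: 1162026/25 ≈ 46481.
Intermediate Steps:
m(N) = 2 + N
S(b) = 1 + b/4 (S(b) = b/b + b/(2 + 2) = 1 + b/4)
30906 + ((-25 + S(((-1 - 2)*(6 + 6))/5)) - 99)² = 30906 + ((-25 + (1 + (((-1 - 2)*(6 + 6))/5)/4)) - 99)² = 30906 + ((-25 + (1 + (-3*12*(⅕))/4)) - 99)² = 30906 + ((-25 + (1 + (-36*⅕)/4)) - 99)² = 30906 + ((-25 + (1 + (¼)*(-36/5))) - 99)² = 30906 + ((-25 + (1 - 9/5)) - 99)² = 30906 + ((-25 - ⅘) - 99)² = 30906 + (-129/5 - 99)² = 30906 + (-624/5)² = 30906 + 389376/25 = 1162026/25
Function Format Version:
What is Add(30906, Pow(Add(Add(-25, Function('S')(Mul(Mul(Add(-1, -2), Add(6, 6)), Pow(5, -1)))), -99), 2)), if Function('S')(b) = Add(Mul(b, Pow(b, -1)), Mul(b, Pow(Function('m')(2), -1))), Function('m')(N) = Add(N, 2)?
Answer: Rational(1162026, 25) ≈ 46481.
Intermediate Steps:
Function('m')(N) = Add(2, N)
Function('S')(b) = Add(1, Mul(Rational(1, 4), b)) (Function('S')(b) = Add(Mul(b, Pow(b, -1)), Mul(b, Pow(Add(2, 2), -1))) = Add(1, Mul(b, Pow(4, -1))) = Add(1, Mul(b, Rational(1, 4))) = Add(1, Mul(Rational(1, 4), b)))
Add(30906, Pow(Add(Add(-25, Function('S')(Mul(Mul(Add(-1, -2), Add(6, 6)), Pow(5, -1)))), -99), 2)) = Add(30906, Pow(Add(Add(-25, Add(1, Mul(Rational(1, 4), Mul(Mul(Add(-1, -2), Add(6, 6)), Pow(5, -1))))), -99), 2)) = Add(30906, Pow(Add(Add(-25, Add(1, Mul(Rational(1, 4), Mul(Mul(-3, 12), Rational(1, 5))))), -99), 2)) = Add(30906, Pow(Add(Add(-25, Add(1, Mul(Rational(1, 4), Mul(-36, Rational(1, 5))))), -99), 2)) = Add(30906, Pow(Add(Add(-25, Add(1, Mul(Rational(1, 4), Rational(-36, 5)))), -99), 2)) = Add(30906, Pow(Add(Add(-25, Add(1, Rational(-9, 5))), -99), 2)) = Add(30906, Pow(Add(Add(-25, Rational(-4, 5)), -99), 2)) = Add(30906, Pow(Add(Rational(-129, 5), -99), 2)) = Add(30906, Pow(Rational(-624, 5), 2)) = Add(30906, Rational(389376, 25)) = Rational(1162026, 25)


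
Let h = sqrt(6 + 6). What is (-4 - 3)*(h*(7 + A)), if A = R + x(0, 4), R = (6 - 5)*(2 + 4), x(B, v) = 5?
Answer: -252*sqrt(3) ≈ -436.48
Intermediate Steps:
R = 6 (R = 1*6 = 6)
h = 2*sqrt(3) (h = sqrt(12) = 2*sqrt(3) ≈ 3.4641)
A = 11 (A = 6 + 5 = 11)
(-4 - 3)*(h*(7 + A)) = (-4 - 3)*((2*sqrt(3))*(7 + 11)) = -7*2*sqrt(3)*18 = -252*sqrt(3)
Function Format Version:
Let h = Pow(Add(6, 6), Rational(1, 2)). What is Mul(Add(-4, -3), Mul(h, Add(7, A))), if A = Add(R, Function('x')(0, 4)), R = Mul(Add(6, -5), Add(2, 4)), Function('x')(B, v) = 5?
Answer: Mul(-252, Pow(3, Rational(1, 2))) ≈ -436.48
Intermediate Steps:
R = 6 (R = Mul(1, 6) = 6)
h = Mul(2, Pow(3, Rational(1, 2))) (h = Pow(12, Rational(1, 2)) = Mul(2, Pow(3, Rational(1, 2))) ≈ 3.4641)
A = 11 (A = Add(6, 5) = 11)
Mul(Add(-4, -3), Mul(h, Add(7, A))) = Mul(Add(-4, -3), Mul(Mul(2, Pow(3, Rational(1, 2))), Add(7, 11))) = Mul(-7, Mul(Mul(2, Pow(3, Rational(1, 2))), 18)) = Mul(-7, Mul(36, Pow(3, Rational(1, 2)))) = Mul(-252, Pow(3, Rational(1, 2)))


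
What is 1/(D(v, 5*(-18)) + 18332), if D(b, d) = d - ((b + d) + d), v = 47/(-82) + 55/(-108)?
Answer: 4428/81577409 ≈ 5.4280e-5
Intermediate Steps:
v = -4793/4428 (v = 47*(-1/82) + 55*(-1/108) = -47/82 - 55/108 = -4793/4428 ≈ -1.0824)
D(b, d) = -b - d (D(b, d) = d - (b + 2*d) = d + (-b - 2*d) = -b - d)
1/(D(v, 5*(-18)) + 18332) = 1/((-1*(-4793/4428) - 5*(-18)) + 18332) = 1/((4793/4428 - 1*(-90)) + 18332) = 1/((4793/4428 + 90) + 18332) = 1/(403313/4428 + 18332) = 1/(81577409/4428) = 4428/81577409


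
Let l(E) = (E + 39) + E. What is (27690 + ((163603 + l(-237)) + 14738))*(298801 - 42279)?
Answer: 52739897112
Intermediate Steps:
l(E) = 39 + 2*E (l(E) = (39 + E) + E = 39 + 2*E)
(27690 + ((163603 + l(-237)) + 14738))*(298801 - 42279) = (27690 + ((163603 + (39 + 2*(-237))) + 14738))*(298801 - 42279) = (27690 + ((163603 + (39 - 474)) + 14738))*256522 = (27690 + ((163603 - 435) + 14738))*256522 = (27690 + (163168 + 14738))*256522 = (27690 + 177906)*256522 = 205596*256522 = 52739897112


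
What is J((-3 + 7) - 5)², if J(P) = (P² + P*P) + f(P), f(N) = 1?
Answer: 9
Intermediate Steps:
J(P) = 1 + 2*P² (J(P) = (P² + P*P) + 1 = (P² + P²) + 1 = 2*P² + 1 = 1 + 2*P²)
J((-3 + 7) - 5)² = (1 + 2*((-3 + 7) - 5)²)² = (1 + 2*(4 - 5)²)² = (1 + 2*(-1)²)² = (1 + 2*1)² = (1 + 2)² = 3² = 9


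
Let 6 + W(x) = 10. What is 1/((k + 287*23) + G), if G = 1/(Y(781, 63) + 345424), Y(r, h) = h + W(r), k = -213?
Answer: 345491/2206996509 ≈ 0.00015654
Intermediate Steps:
W(x) = 4 (W(x) = -6 + 10 = 4)
Y(r, h) = 4 + h (Y(r, h) = h + 4 = 4 + h)
G = 1/345491 (G = 1/((4 + 63) + 345424) = 1/(67 + 345424) = 1/345491 ≈ 2.8944e-6)
1/((k + 287*23) + G) = 1/((-213 + 287*23) + 1/345491) = 1/((-213 + 6601) + 1/345491) = 1/(6388 + 1/345491) = 1/(2206996509/345491) = 345491/2206996509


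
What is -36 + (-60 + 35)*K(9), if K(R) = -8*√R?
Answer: 564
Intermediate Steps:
-36 + (-60 + 35)*K(9) = -36 + (-60 + 35)*(-8*√9) = -36 - (-200)*3 = -36 - 25*(-24) = -36 + 600 = 564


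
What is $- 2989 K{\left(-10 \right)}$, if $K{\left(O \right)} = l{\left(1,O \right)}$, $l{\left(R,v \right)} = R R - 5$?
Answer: $11956$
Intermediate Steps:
$l{\left(R,v \right)} = -5 + R^{2}$ ($l{\left(R,v \right)} = R^{2} - 5 = -5 + R^{2}$)
$K{\left(O \right)} = -4$ ($K{\left(O \right)} = -5 + 1^{2} = -5 + 1 = -4$)
$- 2989 K{\left(-10 \right)} = \left(-2989\right) \left(-4\right) = 11956$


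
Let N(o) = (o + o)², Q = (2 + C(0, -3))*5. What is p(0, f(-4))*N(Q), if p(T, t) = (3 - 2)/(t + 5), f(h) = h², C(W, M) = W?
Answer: 400/21 ≈ 19.048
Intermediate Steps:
p(T, t) = 1/(5 + t)
Q = 10 (Q = (2 + 0)*5 = 2*5 = 10)
N(o) = 4*o² (N(o) = (2*o)² = 4*o²)
p(0, f(-4))*N(Q) = (4*10²)/(5 + (-4)²) = (4*100)/(5 + 16) = 400/21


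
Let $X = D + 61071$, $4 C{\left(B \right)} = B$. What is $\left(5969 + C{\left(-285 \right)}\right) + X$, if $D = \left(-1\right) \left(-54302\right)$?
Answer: $\frac{485083}{4} \approx 1.2127 \cdot 10^{5}$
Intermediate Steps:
$C{\left(B \right)} = \frac{B}{4}$
$D = 54302$
$X = 115373$ ($X = 54302 + 61071 = 115373$)
$\left(5969 + C{\left(-285 \right)}\right) + X = \left(5969 + \frac{1}{4} \left(-285\right)\right) + 115373 = \left(5969 - \frac{285}{4}\right) + 115373 = \frac{23591}{4} + 115373 = \frac{485083}{4}$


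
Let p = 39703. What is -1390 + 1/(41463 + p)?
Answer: -112820739/81166 ≈ -1390.0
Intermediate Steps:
-1390 + 1/(41463 + p) = -1390 + 1/(41463 + 39703) = -1390 + 1/81166 = -112820739/81166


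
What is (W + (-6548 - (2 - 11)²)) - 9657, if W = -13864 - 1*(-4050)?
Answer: -26100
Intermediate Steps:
W = -9814 (W = -13864 + 4050 = -9814)
(W + (-6548 - (2 - 11)²)) - 9657 = (-9814 + (-6548 - (2 - 11)²)) - 9657 = (-9814 + (-6548 - 1*(-9)²)) - 9657 = (-9814 + (-6548 - 1*81)) - 9657 = (-9814 + (-6548 - 81)) - 9657 = (-9814 - 6629) - 9657 = -16443 - 9657 = -26100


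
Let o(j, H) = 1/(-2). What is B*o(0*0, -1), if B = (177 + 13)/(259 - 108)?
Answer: -95/151 ≈ -0.62914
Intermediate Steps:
B = 190/151 ≈ 1.2583
o(j, H) = -½
B*o(0*0, -1) = (190/151)*(-½) = -95/151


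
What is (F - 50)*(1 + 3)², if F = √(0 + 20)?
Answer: -800 + 32*√5 ≈ -728.45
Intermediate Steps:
F = 2*√5 (F = √20 = 2*√5 ≈ 4.4721)
(F - 50)*(1 + 3)² = (2*√5 - 50)*(1 + 3)² = (-50 + 2*√5)*4² = (-50 + 2*√5)*16 = -800 + 32*√5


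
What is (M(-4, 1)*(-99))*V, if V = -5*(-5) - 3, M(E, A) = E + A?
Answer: 6534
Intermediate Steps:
M(E, A) = A + E
V = 22 (V = 25 - 3 = 22)
(M(-4, 1)*(-99))*V = ((1 - 4)*(-99))*22 = -3*(-99)*22 = 297*22 = 6534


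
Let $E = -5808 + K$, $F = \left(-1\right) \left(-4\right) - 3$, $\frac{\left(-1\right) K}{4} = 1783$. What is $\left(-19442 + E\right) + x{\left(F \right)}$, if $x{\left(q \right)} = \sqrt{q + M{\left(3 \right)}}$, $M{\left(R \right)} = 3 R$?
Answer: $-32382 + \sqrt{10} \approx -32379.0$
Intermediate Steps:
$K = -7132$ ($K = \left(-4\right) 1783 = -7132$)
$F = 1$ ($F = 4 - 3 = 1$)
$x{\left(q \right)} = \sqrt{9 + q}$ ($x{\left(q \right)} = \sqrt{q + 3 \cdot 3} = \sqrt{q + 9} = \sqrt{9 + q}$)
$E = -12940$ ($E = -5808 - 7132 = -12940$)
$\left(-19442 + E\right) + x{\left(F \right)} = \left(-19442 - 12940\right) + \sqrt{9 + 1} = -32382 + \sqrt{10}$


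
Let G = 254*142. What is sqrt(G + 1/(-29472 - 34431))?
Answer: sqrt(147287047011909)/63903 ≈ 189.92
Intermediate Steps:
G = 36068
sqrt(G + 1/(-29472 - 34431)) = sqrt(36068 + 1/(-29472 - 34431)) = sqrt(36068 + 1/(-63903)) = sqrt(36068 - 1/63903) = sqrt(2304853403/63903) = sqrt(147287047011909)/63903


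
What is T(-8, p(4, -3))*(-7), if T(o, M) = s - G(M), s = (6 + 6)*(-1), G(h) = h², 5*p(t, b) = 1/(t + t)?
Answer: 134407/1600 ≈ 84.004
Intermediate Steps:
p(t, b) = 1/(10*t) (p(t, b) = 1/(5*(t + t)) = 1/(5*((2*t))) = (1/(2*t))/5 = 1/(10*t))
s = -12 (s = 12*(-1) = -12)
T(o, M) = -12 - M²
T(-8, p(4, -3))*(-7) = (-12 - ((⅒)/4)²)*(-7) = (-12 - ((⅒)*(¼))²)*(-7) = (-12 - (1/40)²)*(-7) = (-12 - 1*1/1600)*(-7) = (-12 - 1/1600)*(-7) = -19201/1600*(-7) = 134407/1600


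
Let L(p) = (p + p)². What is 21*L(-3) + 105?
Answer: 861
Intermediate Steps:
L(p) = 4*p² (L(p) = (2*p)² = 4*p²)
21*L(-3) + 105 = 21*(4*(-3)²) + 105 = 21*(4*9) + 105 = 21*36 + 105 = 756 + 105 = 861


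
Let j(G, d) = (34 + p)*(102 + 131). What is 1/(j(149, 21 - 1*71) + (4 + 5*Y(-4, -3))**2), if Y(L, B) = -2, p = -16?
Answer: 1/4230 ≈ 0.00023641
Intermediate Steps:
j(G, d) = 4194 (j(G, d) = (34 - 16)*(102 + 131) = 18*233 = 4194)
1/(j(149, 21 - 1*71) + (4 + 5*Y(-4, -3))**2) = 1/(4194 + (4 + 5*(-2))**2) = 1/(4194 + (4 - 10)**2) = 1/(4194 + (-6)**2) = 1/(4194 + 36) = 1/4230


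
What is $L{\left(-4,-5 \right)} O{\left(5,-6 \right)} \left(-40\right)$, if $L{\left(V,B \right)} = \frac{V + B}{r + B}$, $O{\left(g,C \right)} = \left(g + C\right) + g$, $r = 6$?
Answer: $1440$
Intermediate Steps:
$O{\left(g,C \right)} = C + 2 g$ ($O{\left(g,C \right)} = \left(C + g\right) + g = C + 2 g$)
$L{\left(V,B \right)} = \frac{B + V}{6 + B}$ ($L{\left(V,B \right)} = \frac{V + B}{6 + B} = \frac{B + V}{6 + B}$)
$L{\left(-4,-5 \right)} O{\left(5,-6 \right)} \left(-40\right) = \frac{-5 - 4}{6 - 5} \left(-6 + 2 \cdot 5\right) \left(-40\right) = 1^{-1} \left(-9\right) \left(-6 + 10\right) \left(-40\right) = 1 \left(-9\right) 4 \left(-40\right) = \left(-9\right) 4 \left(-40\right) = \left(-36\right) \left(-40\right) = 1440$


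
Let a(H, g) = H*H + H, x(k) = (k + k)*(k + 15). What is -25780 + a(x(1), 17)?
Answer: -24724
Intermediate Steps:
x(k) = 2*k*(15 + k) (x(k) = (2*k)*(15 + k) = 2*k*(15 + k))
a(H, g) = H + H**2 (a(H, g) = H**2 + H = H + H**2)
-25780 + a(x(1), 17) = -25780 + (2*1*(15 + 1))*(1 + 2*1*(15 + 1)) = -25780 + (2*1*16)*(1 + 2*1*16) = -25780 + 32*(1 + 32) = -25780 + 32*33 = -25780 + 1056 = -24724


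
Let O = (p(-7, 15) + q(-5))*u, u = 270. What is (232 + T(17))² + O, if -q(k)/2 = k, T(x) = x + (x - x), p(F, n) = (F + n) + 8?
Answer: 69021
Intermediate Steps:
p(F, n) = 8 + F + n
T(x) = x (T(x) = x + 0 = x)
q(k) = -2*k
O = 7020 (O = ((8 - 7 + 15) - 2*(-5))*270 = (16 + 10)*270 = 26*270 = 7020)
(232 + T(17))² + O = (232 + 17)² + 7020 = 249² + 7020 = 62001 + 7020 = 69021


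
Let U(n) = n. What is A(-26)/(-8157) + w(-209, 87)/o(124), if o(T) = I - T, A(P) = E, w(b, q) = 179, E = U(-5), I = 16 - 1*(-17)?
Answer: -1459648/742287 ≈ -1.9664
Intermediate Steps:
I = 33 (I = 16 + 17 = 33)
E = -5
A(P) = -5
o(T) = 33 - T
A(-26)/(-8157) + w(-209, 87)/o(124) = -5/(-8157) + 179/(33 - 1*124) = -5*(-1/8157) + 179/(33 - 124) = 5/8157 + 179/(-91) = 5/8157 + 179*(-1/91) = 5/8157 - 179/91 = -1459648/742287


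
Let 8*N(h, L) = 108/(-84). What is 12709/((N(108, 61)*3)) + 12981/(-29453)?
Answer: -20962168399/795231 ≈ -26360.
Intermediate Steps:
N(h, L) = -9/56 (N(h, L) = (108/(-84))/8 = (108*(-1/84))/8 = (⅛)*(-9/7) = -9/56)
12709/((N(108, 61)*3)) + 12981/(-29453) = 12709/((-9/56*3)) + 12981/(-29453) = 12709/(-27/56) + 12981*(-1/29453) = 12709*(-56/27) - 12981/29453 = -711704/27 - 12981/29453 = -20962168399/795231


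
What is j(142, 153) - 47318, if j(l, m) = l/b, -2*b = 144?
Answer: -1703519/36 ≈ -47320.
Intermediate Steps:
b = -72 (b = -½*144 = -72)
j(l, m) = -l/72 (j(l, m) = l/(-72) = l*(-1/72) = -l/72)
j(142, 153) - 47318 = -1/72*142 - 47318 = -71/36 - 47318 = -1703519/36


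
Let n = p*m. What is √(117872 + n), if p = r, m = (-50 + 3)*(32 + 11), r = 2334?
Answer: I*√4599142 ≈ 2144.6*I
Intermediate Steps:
m = -2021 (m = -47*43 = -2021)
p = 2334
n = -4717014 (n = 2334*(-2021) = -4717014)
√(117872 + n) = √(117872 - 4717014) = √(-4599142) = I*√4599142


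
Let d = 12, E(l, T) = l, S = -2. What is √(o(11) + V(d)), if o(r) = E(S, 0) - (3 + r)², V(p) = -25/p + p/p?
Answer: I*√7167/6 ≈ 14.11*I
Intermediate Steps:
V(p) = 1 - 25/p (V(p) = -25/p + 1 = 1 - 25/p)
o(r) = -2 - (3 + r)²
√(o(11) + V(d)) = √((-2 - (3 + 11)²) + (-25 + 12)/12) = √((-2 - 1*14²) + (1/12)*(-13)) = √((-2 - 1*196) - 13/12) = √((-2 - 196) - 13/12) = √(-198 - 13/12) = √(-2389/12) = I*√7167/6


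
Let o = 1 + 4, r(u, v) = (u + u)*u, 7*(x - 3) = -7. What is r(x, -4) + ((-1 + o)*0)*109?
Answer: 8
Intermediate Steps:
x = 2 (x = 3 + (⅐)*(-7) = 3 - 1 = 2)
r(u, v) = 2*u² (r(u, v) = (2*u)*u = 2*u²)
o = 5
r(x, -4) + ((-1 + o)*0)*109 = 2*2² + ((-1 + 5)*0)*109 = 2*4 + (4*0)*109 = 8 + 0*109 = 8 + 0 = 8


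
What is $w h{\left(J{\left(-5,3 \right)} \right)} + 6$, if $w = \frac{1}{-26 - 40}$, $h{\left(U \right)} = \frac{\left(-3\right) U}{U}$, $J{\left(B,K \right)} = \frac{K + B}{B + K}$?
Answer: $\frac{133}{22} \approx 6.0455$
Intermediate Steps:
$J{\left(B,K \right)} = 1$ ($J{\left(B,K \right)} = \frac{B + K}{B + K} = 1$)
$h{\left(U \right)} = -3$
$w = - \frac{1}{66}$ ($w = \frac{1}{-66} = - \frac{1}{66} \approx -0.015152$)
$w h{\left(J{\left(-5,3 \right)} \right)} + 6 = \left(- \frac{1}{66}\right) \left(-3\right) + 6 = \frac{1}{22} + 6 = \frac{133}{22}$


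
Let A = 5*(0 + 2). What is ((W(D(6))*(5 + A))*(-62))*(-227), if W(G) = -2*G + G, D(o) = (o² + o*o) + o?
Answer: -16466580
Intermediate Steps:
D(o) = o + 2*o² (D(o) = (o² + o²) + o = 2*o² + o = o + 2*o²)
W(G) = -G
A = 10 (A = 5*2 = 10)
((W(D(6))*(5 + A))*(-62))*(-227) = (((-6*(1 + 2*6))*(5 + 10))*(-62))*(-227) = ((-6*(1 + 12)*15)*(-62))*(-227) = ((-6*13*15)*(-62))*(-227) = ((-1*78*15)*(-62))*(-227) = (-78*15*(-62))*(-227) = -1170*(-62)*(-227) = 72540*(-227) = -16466580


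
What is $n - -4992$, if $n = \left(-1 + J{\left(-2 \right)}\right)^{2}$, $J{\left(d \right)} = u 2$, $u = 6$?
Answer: $5113$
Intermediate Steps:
$J{\left(d \right)} = 12$ ($J{\left(d \right)} = 6 \cdot 2 = 12$)
$n = 121$ ($n = \left(-1 + 12\right)^{2} = 11^{2} = 121$)
$n - -4992 = 121 - -4992 = 121 + 4992 = 5113$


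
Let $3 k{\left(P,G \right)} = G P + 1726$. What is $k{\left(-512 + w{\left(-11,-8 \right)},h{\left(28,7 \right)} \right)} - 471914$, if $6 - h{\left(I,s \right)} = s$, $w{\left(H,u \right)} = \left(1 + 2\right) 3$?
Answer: $-471171$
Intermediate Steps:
$w{\left(H,u \right)} = 9$ ($w{\left(H,u \right)} = 3 \cdot 3 = 9$)
$h{\left(I,s \right)} = 6 - s$
$k{\left(P,G \right)} = \frac{1726}{3} + \frac{G P}{3}$ ($k{\left(P,G \right)} = \frac{G P + 1726}{3} = \frac{1726 + G P}{3} = \frac{1726}{3} + \frac{G P}{3}$)
$k{\left(-512 + w{\left(-11,-8 \right)},h{\left(28,7 \right)} \right)} - 471914 = \left(\frac{1726}{3} + \frac{\left(6 - 7\right) \left(-512 + 9\right)}{3}\right) - 471914 = \left(\frac{1726}{3} + \frac{1}{3} \left(6 - 7\right) \left(-503\right)\right) - 471914 = \left(\frac{1726}{3} + \frac{1}{3} \left(-1\right) \left(-503\right)\right) - 471914 = \left(\frac{1726}{3} + \frac{503}{3}\right) - 471914 = 743 - 471914 = -471171$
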